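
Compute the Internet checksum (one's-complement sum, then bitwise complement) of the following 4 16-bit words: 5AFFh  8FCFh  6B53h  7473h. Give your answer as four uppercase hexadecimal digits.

One's-complement addition (fold any carry out of bit 15 back into bit 0):
  0x5AFF + 0x8FCF = 0x0EACE
  0xEACE + 0x6B53 = 0x15621 → wrap carry → 0x5622
  0x5622 + 0x7473 = 0x0CA95
One's-complement sum = 0xCA95.
Checksum = ~0xCA95 & 0xFFFF = 0x356A.

356A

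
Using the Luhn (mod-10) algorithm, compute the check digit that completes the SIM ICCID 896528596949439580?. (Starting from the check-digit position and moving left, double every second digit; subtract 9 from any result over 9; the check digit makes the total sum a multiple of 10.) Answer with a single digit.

7

Partial digits right→left: 0 8 5 9 3 4 9 4 9 6 9 5 8 2 5 6 9 8
Double every second digit counting from the check-digit position (so the 1st, 3rd, 5th, ... of the partial from the right).
  doubled (with −9 where >9): 0 1 6 9 9 9 7 1 9 → sum 51
  kept as-is: 8 9 4 4 6 5 2 6 8 → sum 52
Total = 51 + 52 = 103.
Check digit = (10 − (103 mod 10)) mod 10 = 7.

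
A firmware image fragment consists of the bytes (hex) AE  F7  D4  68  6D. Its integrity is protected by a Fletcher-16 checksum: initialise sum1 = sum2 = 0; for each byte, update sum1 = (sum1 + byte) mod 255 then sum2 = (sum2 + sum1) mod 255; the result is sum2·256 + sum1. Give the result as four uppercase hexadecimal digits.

Running sums (mod 255):
  after byte 0 (AE): sum1=174, sum2=174
  after byte 1 (F7): sum1=166, sum2=85
  after byte 2 (D4): sum1=123, sum2=208
  after byte 3 (68): sum1=227, sum2=180
  after byte 4 (6D): sum1=81, sum2=6
Checksum = sum2·256 + sum1 = 6·256 + 81 = 1617 = 0x0651.

0651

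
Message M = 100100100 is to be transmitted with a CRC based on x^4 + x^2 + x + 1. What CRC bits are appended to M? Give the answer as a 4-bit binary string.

Append 4 zeros: 1001001000000. Divide by 10111 (XOR where the leading bit is 1):
  pos 0: 10010 XOR 10111 = 00101
  pos 2: 10101 XOR 10111 = 00010
  pos 5: 10000 XOR 10111 = 00111
  pos 7: 11100 XOR 10111 = 01011
  pos 8: 10110 XOR 10111 = 00001
Remainder (last 4 bits) = 0001. This is the CRC / FCS.

0001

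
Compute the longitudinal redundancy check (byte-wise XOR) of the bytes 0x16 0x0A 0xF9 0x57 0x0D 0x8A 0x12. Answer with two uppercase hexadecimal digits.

XOR the bytes together:
  start with 0x16
  0x16 ⊕ 0x0A = 0x1C
  0x1C ⊕ 0xF9 = 0xE5
  0xE5 ⊕ 0x57 = 0xB2
  0xB2 ⊕ 0x0D = 0xBF
  0xBF ⊕ 0x8A = 0x35
  0x35 ⊕ 0x12 = 0x27

27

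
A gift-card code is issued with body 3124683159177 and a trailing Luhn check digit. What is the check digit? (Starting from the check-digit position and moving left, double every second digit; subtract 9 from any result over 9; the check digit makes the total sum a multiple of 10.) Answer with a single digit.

Partial digits right→left: 7 7 1 9 5 1 3 8 6 4 2 1 3
Double every second digit counting from the check-digit position (so the 1st, 3rd, 5th, ... of the partial from the right).
  doubled (with −9 where >9): 5 2 1 6 3 4 6 → sum 27
  kept as-is: 7 9 1 8 4 1 → sum 30
Total = 27 + 30 = 57.
Check digit = (10 − (57 mod 10)) mod 10 = 3.

3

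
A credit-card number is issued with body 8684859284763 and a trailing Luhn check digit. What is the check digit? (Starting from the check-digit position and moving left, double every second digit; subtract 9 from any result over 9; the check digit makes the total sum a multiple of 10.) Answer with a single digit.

5

Partial digits right→left: 3 6 7 4 8 2 9 5 8 4 8 6 8
Double every second digit counting from the check-digit position (so the 1st, 3rd, 5th, ... of the partial from the right).
  doubled (with −9 where >9): 6 5 7 9 7 7 7 → sum 48
  kept as-is: 6 4 2 5 4 6 → sum 27
Total = 48 + 27 = 75.
Check digit = (10 − (75 mod 10)) mod 10 = 5.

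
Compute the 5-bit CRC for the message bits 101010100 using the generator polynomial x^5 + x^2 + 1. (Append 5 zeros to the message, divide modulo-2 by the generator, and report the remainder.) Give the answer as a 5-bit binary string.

10101

Append 5 zeros: 10101010000000. Divide by 100101 (XOR where the leading bit is 1):
  pos 0: 101010 XOR 100101 = 001111
  pos 2: 111110 XOR 100101 = 011011
  pos 3: 110110 XOR 100101 = 010011
  pos 4: 100110 XOR 100101 = 000011
  pos 8: 110000 XOR 100101 = 010101
Remainder (last 5 bits) = 10101. This is the CRC / FCS.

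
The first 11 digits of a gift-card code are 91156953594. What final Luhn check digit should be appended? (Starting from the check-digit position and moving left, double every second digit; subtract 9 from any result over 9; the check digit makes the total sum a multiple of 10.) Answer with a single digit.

9

Partial digits right→left: 4 9 5 3 5 9 6 5 1 1 9
Double every second digit counting from the check-digit position (so the 1st, 3rd, 5th, ... of the partial from the right).
  doubled (with −9 where >9): 8 1 1 3 2 9 → sum 24
  kept as-is: 9 3 9 5 1 → sum 27
Total = 24 + 27 = 51.
Check digit = (10 − (51 mod 10)) mod 10 = 9.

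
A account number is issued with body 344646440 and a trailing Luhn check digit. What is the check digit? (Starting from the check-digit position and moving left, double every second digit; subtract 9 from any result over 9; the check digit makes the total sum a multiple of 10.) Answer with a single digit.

0

Partial digits right→left: 0 4 4 6 4 6 4 4 3
Double every second digit counting from the check-digit position (so the 1st, 3rd, 5th, ... of the partial from the right).
  doubled (with −9 where >9): 0 8 8 8 6 → sum 30
  kept as-is: 4 6 6 4 → sum 20
Total = 30 + 20 = 50.
Check digit = (10 − (50 mod 10)) mod 10 = 0.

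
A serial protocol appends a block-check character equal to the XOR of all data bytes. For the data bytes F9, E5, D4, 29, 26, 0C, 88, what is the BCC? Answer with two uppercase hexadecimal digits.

XOR the bytes together:
  start with 0xF9
  0xF9 ⊕ 0xE5 = 0x1C
  0x1C ⊕ 0xD4 = 0xC8
  0xC8 ⊕ 0x29 = 0xE1
  0xE1 ⊕ 0x26 = 0xC7
  0xC7 ⊕ 0x0C = 0xCB
  0xCB ⊕ 0x88 = 0x43

43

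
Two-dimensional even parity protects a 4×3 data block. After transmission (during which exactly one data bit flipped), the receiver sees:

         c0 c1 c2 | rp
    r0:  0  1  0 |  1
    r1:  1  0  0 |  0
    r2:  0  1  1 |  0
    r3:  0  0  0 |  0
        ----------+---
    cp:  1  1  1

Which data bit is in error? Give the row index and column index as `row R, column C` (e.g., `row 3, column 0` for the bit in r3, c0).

Recompute each row's even parity and compare to rp:
  r0: data parity 1, sent rp 1 → ok
  r1: data parity 1, sent rp 0 → mismatch
  r2: data parity 0, sent rp 0 → ok
  r3: data parity 0, sent rp 0 → ok
Recompute each column's even parity and compare to cp:
  c0: data parity 1, sent cp 1 → ok
  c1: data parity 0, sent cp 1 → mismatch
  c2: data parity 1, sent cp 1 → ok
Exactly one row (r1) and one column (c1) fail → the flipped bit is at their intersection.

row 1, column 1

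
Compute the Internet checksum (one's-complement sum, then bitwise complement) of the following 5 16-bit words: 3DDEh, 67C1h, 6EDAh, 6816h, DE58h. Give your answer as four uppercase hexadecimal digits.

A516

One's-complement addition (fold any carry out of bit 15 back into bit 0):
  0x3DDE + 0x67C1 = 0x0A59F
  0xA59F + 0x6EDA = 0x11479 → wrap carry → 0x147A
  0x147A + 0x6816 = 0x07C90
  0x7C90 + 0xDE58 = 0x15AE8 → wrap carry → 0x5AE9
One's-complement sum = 0x5AE9.
Checksum = ~0x5AE9 & 0xFFFF = 0xA516.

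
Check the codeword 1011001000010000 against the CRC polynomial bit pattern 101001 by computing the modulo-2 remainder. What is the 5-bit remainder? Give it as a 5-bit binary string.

Modulo-2 division of 1011001000010000 by 101001:
  pos 0: 101100 XOR 101001 = 000101
  pos 3: 101100 XOR 101001 = 000101
  pos 6: 101001 XOR 101001 = 000000
Remainder = 00000 (zero — the frame passes the CRC check).

00000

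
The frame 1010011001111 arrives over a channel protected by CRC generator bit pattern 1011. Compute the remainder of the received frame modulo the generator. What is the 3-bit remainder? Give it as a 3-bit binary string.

Modulo-2 division of 1010011001111 by 1011:
  pos 0: 1010 XOR 1011 = 0001
  pos 3: 1011 XOR 1011 = 0000
  pos 9: 1111 XOR 1011 = 0100
Remainder = 100 (nonzero — an error is detected).

100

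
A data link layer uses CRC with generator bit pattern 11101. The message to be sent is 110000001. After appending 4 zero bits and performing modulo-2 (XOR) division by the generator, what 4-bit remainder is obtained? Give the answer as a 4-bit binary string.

0111

Append 4 zeros: 1100000010000. Divide by 11101 (XOR where the leading bit is 1):
  pos 0: 11000 XOR 11101 = 00101
  pos 2: 10100 XOR 11101 = 01001
  pos 3: 10010 XOR 11101 = 01111
  pos 4: 11111 XOR 11101 = 00010
  pos 7: 10000 XOR 11101 = 01101
  pos 8: 11010 XOR 11101 = 00111
Remainder (last 4 bits) = 0111. This is the CRC / FCS.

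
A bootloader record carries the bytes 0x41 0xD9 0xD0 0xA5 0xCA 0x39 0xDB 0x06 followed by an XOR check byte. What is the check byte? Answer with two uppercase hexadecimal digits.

XOR the bytes together:
  start with 0x41
  0x41 ⊕ 0xD9 = 0x98
  0x98 ⊕ 0xD0 = 0x48
  0x48 ⊕ 0xA5 = 0xED
  0xED ⊕ 0xCA = 0x27
  0x27 ⊕ 0x39 = 0x1E
  0x1E ⊕ 0xDB = 0xC5
  0xC5 ⊕ 0x06 = 0xC3

C3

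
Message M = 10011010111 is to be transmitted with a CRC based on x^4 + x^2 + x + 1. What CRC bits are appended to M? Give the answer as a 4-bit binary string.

Append 4 zeros: 100110101110000. Divide by 10111 (XOR where the leading bit is 1):
  pos 0: 10011 XOR 10111 = 00100
  pos 2: 10001 XOR 10111 = 00110
  pos 4: 11001 XOR 10111 = 01110
  pos 5: 11101 XOR 10111 = 01010
  pos 6: 10101 XOR 10111 = 00010
  pos 9: 10000 XOR 10111 = 00111
Remainder (last 4 bits) = 1110. This is the CRC / FCS.

1110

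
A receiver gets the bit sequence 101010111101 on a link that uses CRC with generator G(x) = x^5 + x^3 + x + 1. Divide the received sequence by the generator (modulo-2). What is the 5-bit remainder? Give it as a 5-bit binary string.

00000

Modulo-2 division of 101010111101 by 101011:
  pos 0: 101010 XOR 101011 = 000001
  pos 5: 111110 XOR 101011 = 010101
  pos 6: 101011 XOR 101011 = 000000
Remainder = 00000 (zero — the frame passes the CRC check).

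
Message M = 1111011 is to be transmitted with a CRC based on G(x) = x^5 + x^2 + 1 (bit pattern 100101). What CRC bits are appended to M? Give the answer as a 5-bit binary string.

Append 5 zeros: 111101100000. Divide by 100101 (XOR where the leading bit is 1):
  pos 0: 111101 XOR 100101 = 011000
  pos 1: 110001 XOR 100101 = 010100
  pos 2: 101000 XOR 100101 = 001101
  pos 4: 110100 XOR 100101 = 010001
  pos 5: 100010 XOR 100101 = 000111
Remainder (last 5 bits) = 01110. This is the CRC / FCS.

01110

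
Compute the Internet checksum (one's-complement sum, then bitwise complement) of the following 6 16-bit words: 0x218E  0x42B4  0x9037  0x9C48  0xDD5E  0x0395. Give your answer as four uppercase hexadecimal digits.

One's-complement addition (fold any carry out of bit 15 back into bit 0):
  0x218E + 0x42B4 = 0x06442
  0x6442 + 0x9037 = 0x0F479
  0xF479 + 0x9C48 = 0x190C1 → wrap carry → 0x90C2
  0x90C2 + 0xDD5E = 0x16E20 → wrap carry → 0x6E21
  0x6E21 + 0x0395 = 0x071B6
One's-complement sum = 0x71B6.
Checksum = ~0x71B6 & 0xFFFF = 0x8E49.

8E49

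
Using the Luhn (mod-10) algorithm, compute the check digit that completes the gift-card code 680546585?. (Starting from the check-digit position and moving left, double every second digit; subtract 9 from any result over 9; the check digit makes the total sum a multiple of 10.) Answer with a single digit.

Partial digits right→left: 5 8 5 6 4 5 0 8 6
Double every second digit counting from the check-digit position (so the 1st, 3rd, 5th, ... of the partial from the right).
  doubled (with −9 where >9): 1 1 8 0 3 → sum 13
  kept as-is: 8 6 5 8 → sum 27
Total = 13 + 27 = 40.
Check digit = (10 − (40 mod 10)) mod 10 = 0.

0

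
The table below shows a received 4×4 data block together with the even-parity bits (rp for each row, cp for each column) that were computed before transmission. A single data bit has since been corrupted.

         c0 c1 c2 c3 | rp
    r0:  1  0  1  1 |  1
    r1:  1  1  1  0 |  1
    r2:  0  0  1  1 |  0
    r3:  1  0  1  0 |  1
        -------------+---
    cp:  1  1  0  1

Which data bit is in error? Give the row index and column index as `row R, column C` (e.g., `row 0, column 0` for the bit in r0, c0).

Recompute each row's even parity and compare to rp:
  r0: data parity 1, sent rp 1 → ok
  r1: data parity 1, sent rp 1 → ok
  r2: data parity 0, sent rp 0 → ok
  r3: data parity 0, sent rp 1 → mismatch
Recompute each column's even parity and compare to cp:
  c0: data parity 1, sent cp 1 → ok
  c1: data parity 1, sent cp 1 → ok
  c2: data parity 0, sent cp 0 → ok
  c3: data parity 0, sent cp 1 → mismatch
Exactly one row (r3) and one column (c3) fail → the flipped bit is at their intersection.

row 3, column 3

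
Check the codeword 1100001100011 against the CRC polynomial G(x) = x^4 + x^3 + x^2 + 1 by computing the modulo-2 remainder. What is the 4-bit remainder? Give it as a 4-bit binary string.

Modulo-2 division of 1100001100011 by 11101:
  pos 0: 11000 XOR 11101 = 00101
  pos 2: 10101 XOR 11101 = 01000
  pos 3: 10001 XOR 11101 = 01100
  pos 4: 11000 XOR 11101 = 00101
  pos 6: 10100 XOR 11101 = 01001
  pos 7: 10011 XOR 11101 = 01110
  pos 8: 11101 XOR 11101 = 00000
Remainder = 0000 (zero — the frame passes the CRC check).

0000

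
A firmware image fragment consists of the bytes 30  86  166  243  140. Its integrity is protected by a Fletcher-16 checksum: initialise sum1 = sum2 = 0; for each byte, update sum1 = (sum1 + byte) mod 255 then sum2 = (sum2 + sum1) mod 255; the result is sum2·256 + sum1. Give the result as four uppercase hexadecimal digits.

589B

Running sums (mod 255):
  after byte 0 (30): sum1=30, sum2=30
  after byte 1 (86): sum1=116, sum2=146
  after byte 2 (166): sum1=27, sum2=173
  after byte 3 (243): sum1=15, sum2=188
  after byte 4 (140): sum1=155, sum2=88
Checksum = sum2·256 + sum1 = 88·256 + 155 = 22683 = 0x589B.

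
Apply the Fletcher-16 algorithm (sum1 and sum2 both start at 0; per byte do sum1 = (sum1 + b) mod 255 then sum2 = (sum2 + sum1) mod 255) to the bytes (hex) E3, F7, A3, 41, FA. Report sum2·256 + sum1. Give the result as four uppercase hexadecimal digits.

Running sums (mod 255):
  after byte 0 (E3): sum1=227, sum2=227
  after byte 1 (F7): sum1=219, sum2=191
  after byte 2 (A3): sum1=127, sum2=63
  after byte 3 (41): sum1=192, sum2=0
  after byte 4 (FA): sum1=187, sum2=187
Checksum = sum2·256 + sum1 = 187·256 + 187 = 48059 = 0xBBBB.

BBBB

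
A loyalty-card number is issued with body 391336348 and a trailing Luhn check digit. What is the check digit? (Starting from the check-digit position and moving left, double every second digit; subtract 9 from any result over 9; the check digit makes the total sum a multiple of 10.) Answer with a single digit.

Partial digits right→left: 8 4 3 6 3 3 1 9 3
Double every second digit counting from the check-digit position (so the 1st, 3rd, 5th, ... of the partial from the right).
  doubled (with −9 where >9): 7 6 6 2 6 → sum 27
  kept as-is: 4 6 3 9 → sum 22
Total = 27 + 22 = 49.
Check digit = (10 − (49 mod 10)) mod 10 = 1.

1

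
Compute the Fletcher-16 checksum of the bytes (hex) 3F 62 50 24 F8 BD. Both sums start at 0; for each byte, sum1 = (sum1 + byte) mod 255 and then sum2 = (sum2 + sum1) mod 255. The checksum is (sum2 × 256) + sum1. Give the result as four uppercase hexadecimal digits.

C4CC

Running sums (mod 255):
  after byte 0 (3F): sum1=63, sum2=63
  after byte 1 (62): sum1=161, sum2=224
  after byte 2 (50): sum1=241, sum2=210
  after byte 3 (24): sum1=22, sum2=232
  after byte 4 (F8): sum1=15, sum2=247
  after byte 5 (BD): sum1=204, sum2=196
Checksum = sum2·256 + sum1 = 196·256 + 204 = 50380 = 0xC4CC.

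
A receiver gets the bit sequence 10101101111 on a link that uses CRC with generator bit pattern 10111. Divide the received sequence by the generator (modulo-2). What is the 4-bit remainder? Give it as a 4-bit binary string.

Modulo-2 division of 10101101111 by 10111:
  pos 0: 10101 XOR 10111 = 00010
  pos 3: 10101 XOR 10111 = 00010
  pos 6: 10111 XOR 10111 = 00000
Remainder = 0000 (zero — the frame passes the CRC check).

0000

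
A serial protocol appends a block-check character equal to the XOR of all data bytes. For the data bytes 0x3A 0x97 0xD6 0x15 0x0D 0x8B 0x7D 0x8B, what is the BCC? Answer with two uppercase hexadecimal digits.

1E

XOR the bytes together:
  start with 0x3A
  0x3A ⊕ 0x97 = 0xAD
  0xAD ⊕ 0xD6 = 0x7B
  0x7B ⊕ 0x15 = 0x6E
  0x6E ⊕ 0x0D = 0x63
  0x63 ⊕ 0x8B = 0xE8
  0xE8 ⊕ 0x7D = 0x95
  0x95 ⊕ 0x8B = 0x1E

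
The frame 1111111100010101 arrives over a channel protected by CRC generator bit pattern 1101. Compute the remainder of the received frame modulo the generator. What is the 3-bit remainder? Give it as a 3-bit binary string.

Modulo-2 division of 1111111100010101 by 1101:
  pos 0: 1111 XOR 1101 = 0010
  pos 2: 1011 XOR 1101 = 0110
  pos 3: 1101 XOR 1101 = 0000
  pos 7: 1000 XOR 1101 = 0101
  pos 8: 1011 XOR 1101 = 0110
  pos 9: 1100 XOR 1101 = 0001
  pos 12: 1101 XOR 1101 = 0000
Remainder = 000 (zero — the frame passes the CRC check).

000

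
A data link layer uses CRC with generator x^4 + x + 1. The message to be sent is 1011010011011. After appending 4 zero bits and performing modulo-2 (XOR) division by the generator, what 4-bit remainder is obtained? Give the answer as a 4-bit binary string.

0011

Append 4 zeros: 10110100110110000. Divide by 10011 (XOR where the leading bit is 1):
  pos 0: 10110 XOR 10011 = 00101
  pos 2: 10110 XOR 10011 = 00101
  pos 4: 10101 XOR 10011 = 00110
  pos 6: 11010 XOR 10011 = 01001
  pos 7: 10011 XOR 10011 = 00000
  pos 12: 10000 XOR 10011 = 00011
Remainder (last 4 bits) = 0011. This is the CRC / FCS.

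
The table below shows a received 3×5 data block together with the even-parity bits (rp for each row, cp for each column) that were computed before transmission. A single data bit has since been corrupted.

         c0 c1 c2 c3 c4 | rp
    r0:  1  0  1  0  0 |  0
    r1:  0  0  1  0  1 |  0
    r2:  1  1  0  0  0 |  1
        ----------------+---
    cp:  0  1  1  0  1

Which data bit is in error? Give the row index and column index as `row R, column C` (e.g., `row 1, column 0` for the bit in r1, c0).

Recompute each row's even parity and compare to rp:
  r0: data parity 0, sent rp 0 → ok
  r1: data parity 0, sent rp 0 → ok
  r2: data parity 0, sent rp 1 → mismatch
Recompute each column's even parity and compare to cp:
  c0: data parity 0, sent cp 0 → ok
  c1: data parity 1, sent cp 1 → ok
  c2: data parity 0, sent cp 1 → mismatch
  c3: data parity 0, sent cp 0 → ok
  c4: data parity 1, sent cp 1 → ok
Exactly one row (r2) and one column (c2) fail → the flipped bit is at their intersection.

row 2, column 2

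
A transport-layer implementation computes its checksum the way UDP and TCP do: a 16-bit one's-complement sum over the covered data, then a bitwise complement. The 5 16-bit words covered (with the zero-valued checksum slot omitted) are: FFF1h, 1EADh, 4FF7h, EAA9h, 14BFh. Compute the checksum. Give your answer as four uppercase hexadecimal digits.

9200

One's-complement addition (fold any carry out of bit 15 back into bit 0):
  0xFFF1 + 0x1EAD = 0x11E9E → wrap carry → 0x1E9F
  0x1E9F + 0x4FF7 = 0x06E96
  0x6E96 + 0xEAA9 = 0x1593F → wrap carry → 0x5940
  0x5940 + 0x14BF = 0x06DFF
One's-complement sum = 0x6DFF.
Checksum = ~0x6DFF & 0xFFFF = 0x9200.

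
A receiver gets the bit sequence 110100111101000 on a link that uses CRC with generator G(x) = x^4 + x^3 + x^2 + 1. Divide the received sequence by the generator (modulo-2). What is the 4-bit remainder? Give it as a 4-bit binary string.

Modulo-2 division of 110100111101000 by 11101:
  pos 0: 11010 XOR 11101 = 00111
  pos 2: 11101 XOR 11101 = 00000
  pos 7: 11101 XOR 11101 = 00000
Remainder = 0000 (zero — the frame passes the CRC check).

0000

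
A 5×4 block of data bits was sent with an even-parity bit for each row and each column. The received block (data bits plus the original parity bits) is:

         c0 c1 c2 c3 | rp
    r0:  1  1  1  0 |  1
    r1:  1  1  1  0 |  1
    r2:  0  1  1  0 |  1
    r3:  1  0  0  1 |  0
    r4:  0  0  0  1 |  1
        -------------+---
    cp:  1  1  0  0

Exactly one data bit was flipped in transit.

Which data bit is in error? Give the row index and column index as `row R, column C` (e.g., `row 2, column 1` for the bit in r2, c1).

Recompute each row's even parity and compare to rp:
  r0: data parity 1, sent rp 1 → ok
  r1: data parity 1, sent rp 1 → ok
  r2: data parity 0, sent rp 1 → mismatch
  r3: data parity 0, sent rp 0 → ok
  r4: data parity 1, sent rp 1 → ok
Recompute each column's even parity and compare to cp:
  c0: data parity 1, sent cp 1 → ok
  c1: data parity 1, sent cp 1 → ok
  c2: data parity 1, sent cp 0 → mismatch
  c3: data parity 0, sent cp 0 → ok
Exactly one row (r2) and one column (c2) fail → the flipped bit is at their intersection.

row 2, column 2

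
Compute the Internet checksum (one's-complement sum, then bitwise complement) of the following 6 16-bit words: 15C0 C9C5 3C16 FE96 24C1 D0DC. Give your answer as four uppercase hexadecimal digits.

F02E

One's-complement addition (fold any carry out of bit 15 back into bit 0):
  0x15C0 + 0xC9C5 = 0x0DF85
  0xDF85 + 0x3C16 = 0x11B9B → wrap carry → 0x1B9C
  0x1B9C + 0xFE96 = 0x11A32 → wrap carry → 0x1A33
  0x1A33 + 0x24C1 = 0x03EF4
  0x3EF4 + 0xD0DC = 0x10FD0 → wrap carry → 0x0FD1
One's-complement sum = 0x0FD1.
Checksum = ~0x0FD1 & 0xFFFF = 0xF02E.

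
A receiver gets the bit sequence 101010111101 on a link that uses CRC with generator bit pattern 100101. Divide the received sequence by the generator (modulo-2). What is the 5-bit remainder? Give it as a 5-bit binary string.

Modulo-2 division of 101010111101 by 100101:
  pos 0: 101010 XOR 100101 = 001111
  pos 2: 111111 XOR 100101 = 011010
  pos 3: 110101 XOR 100101 = 010000
  pos 4: 100001 XOR 100101 = 000100
Remainder = 10001 (nonzero — an error is detected).

10001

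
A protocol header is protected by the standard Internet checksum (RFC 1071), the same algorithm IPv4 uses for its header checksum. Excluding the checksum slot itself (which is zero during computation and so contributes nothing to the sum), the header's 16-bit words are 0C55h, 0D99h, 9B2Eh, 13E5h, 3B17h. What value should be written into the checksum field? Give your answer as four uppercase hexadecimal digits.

One's-complement addition (fold any carry out of bit 15 back into bit 0):
  0x0C55 + 0x0D99 = 0x019EE
  0x19EE + 0x9B2E = 0x0B51C
  0xB51C + 0x13E5 = 0x0C901
  0xC901 + 0x3B17 = 0x10418 → wrap carry → 0x0419
One's-complement sum = 0x0419.
Checksum = ~0x0419 & 0xFFFF = 0xFBE6.

FBE6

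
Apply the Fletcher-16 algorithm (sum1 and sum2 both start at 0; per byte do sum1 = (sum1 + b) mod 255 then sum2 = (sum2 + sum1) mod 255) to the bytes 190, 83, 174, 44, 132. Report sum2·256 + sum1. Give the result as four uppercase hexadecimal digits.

Running sums (mod 255):
  after byte 0 (190): sum1=190, sum2=190
  after byte 1 (83): sum1=18, sum2=208
  after byte 2 (174): sum1=192, sum2=145
  after byte 3 (44): sum1=236, sum2=126
  after byte 4 (132): sum1=113, sum2=239
Checksum = sum2·256 + sum1 = 239·256 + 113 = 61297 = 0xEF71.

EF71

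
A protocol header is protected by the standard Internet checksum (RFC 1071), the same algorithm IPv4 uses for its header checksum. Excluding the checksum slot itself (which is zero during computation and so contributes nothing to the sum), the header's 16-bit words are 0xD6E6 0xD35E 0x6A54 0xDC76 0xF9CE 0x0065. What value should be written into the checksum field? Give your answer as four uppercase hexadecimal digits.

14BB

One's-complement addition (fold any carry out of bit 15 back into bit 0):
  0xD6E6 + 0xD35E = 0x1AA44 → wrap carry → 0xAA45
  0xAA45 + 0x6A54 = 0x11499 → wrap carry → 0x149A
  0x149A + 0xDC76 = 0x0F110
  0xF110 + 0xF9CE = 0x1EADE → wrap carry → 0xEADF
  0xEADF + 0x0065 = 0x0EB44
One's-complement sum = 0xEB44.
Checksum = ~0xEB44 & 0xFFFF = 0x14BB.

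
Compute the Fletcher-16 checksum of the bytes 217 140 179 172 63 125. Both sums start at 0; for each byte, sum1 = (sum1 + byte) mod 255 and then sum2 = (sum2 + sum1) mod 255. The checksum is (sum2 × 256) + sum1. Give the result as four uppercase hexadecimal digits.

AA83

Running sums (mod 255):
  after byte 0 (217): sum1=217, sum2=217
  after byte 1 (140): sum1=102, sum2=64
  after byte 2 (179): sum1=26, sum2=90
  after byte 3 (172): sum1=198, sum2=33
  after byte 4 (63): sum1=6, sum2=39
  after byte 5 (125): sum1=131, sum2=170
Checksum = sum2·256 + sum1 = 170·256 + 131 = 43651 = 0xAA83.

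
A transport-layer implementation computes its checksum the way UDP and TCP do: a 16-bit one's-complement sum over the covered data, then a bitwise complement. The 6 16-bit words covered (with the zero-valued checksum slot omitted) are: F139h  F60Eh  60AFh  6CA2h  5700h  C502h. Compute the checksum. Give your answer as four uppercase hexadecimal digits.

One's-complement addition (fold any carry out of bit 15 back into bit 0):
  0xF139 + 0xF60E = 0x1E747 → wrap carry → 0xE748
  0xE748 + 0x60AF = 0x147F7 → wrap carry → 0x47F8
  0x47F8 + 0x6CA2 = 0x0B49A
  0xB49A + 0x5700 = 0x10B9A → wrap carry → 0x0B9B
  0x0B9B + 0xC502 = 0x0D09D
One's-complement sum = 0xD09D.
Checksum = ~0xD09D & 0xFFFF = 0x2F62.

2F62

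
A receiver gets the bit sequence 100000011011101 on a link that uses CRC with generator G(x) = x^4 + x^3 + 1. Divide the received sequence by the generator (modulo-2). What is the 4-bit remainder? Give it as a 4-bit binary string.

Modulo-2 division of 100000011011101 by 11001:
  pos 0: 10000 XOR 11001 = 01001
  pos 1: 10010 XOR 11001 = 01011
  pos 2: 10110 XOR 11001 = 01111
  pos 3: 11111 XOR 11001 = 00110
  pos 5: 11010 XOR 11001 = 00011
  pos 8: 11111 XOR 11001 = 00110
  pos 10: 11001 XOR 11001 = 00000
Remainder = 0000 (zero — the frame passes the CRC check).

0000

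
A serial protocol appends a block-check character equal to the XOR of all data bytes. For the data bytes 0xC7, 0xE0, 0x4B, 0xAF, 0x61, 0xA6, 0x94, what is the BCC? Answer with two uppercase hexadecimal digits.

90

XOR the bytes together:
  start with 0xC7
  0xC7 ⊕ 0xE0 = 0x27
  0x27 ⊕ 0x4B = 0x6C
  0x6C ⊕ 0xAF = 0xC3
  0xC3 ⊕ 0x61 = 0xA2
  0xA2 ⊕ 0xA6 = 0x04
  0x04 ⊕ 0x94 = 0x90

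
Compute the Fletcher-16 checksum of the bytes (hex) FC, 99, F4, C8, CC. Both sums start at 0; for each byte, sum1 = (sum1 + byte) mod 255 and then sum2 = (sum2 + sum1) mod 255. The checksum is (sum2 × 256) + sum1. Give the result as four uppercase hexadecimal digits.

Running sums (mod 255):
  after byte 0 (FC): sum1=252, sum2=252
  after byte 1 (99): sum1=150, sum2=147
  after byte 2 (F4): sum1=139, sum2=31
  after byte 3 (C8): sum1=84, sum2=115
  after byte 4 (CC): sum1=33, sum2=148
Checksum = sum2·256 + sum1 = 148·256 + 33 = 37921 = 0x9421.

9421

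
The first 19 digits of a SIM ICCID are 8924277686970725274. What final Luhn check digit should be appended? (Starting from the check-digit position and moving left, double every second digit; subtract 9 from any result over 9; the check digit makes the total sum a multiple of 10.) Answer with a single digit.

Partial digits right→left: 4 7 2 5 2 7 0 7 9 6 8 6 7 7 2 4 2 9 8
Double every second digit counting from the check-digit position (so the 1st, 3rd, 5th, ... of the partial from the right).
  doubled (with −9 where >9): 8 4 4 0 9 7 5 4 4 7 → sum 52
  kept as-is: 7 5 7 7 6 6 7 4 9 → sum 58
Total = 52 + 58 = 110.
Check digit = (10 − (110 mod 10)) mod 10 = 0.

0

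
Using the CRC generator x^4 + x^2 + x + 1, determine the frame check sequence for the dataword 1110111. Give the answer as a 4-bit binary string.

Append 4 zeros: 11101110000. Divide by 10111 (XOR where the leading bit is 1):
  pos 0: 11101 XOR 10111 = 01010
  pos 1: 10101 XOR 10111 = 00010
  pos 4: 10100 XOR 10111 = 00011
Remainder (last 4 bits) = 1100. This is the CRC / FCS.

1100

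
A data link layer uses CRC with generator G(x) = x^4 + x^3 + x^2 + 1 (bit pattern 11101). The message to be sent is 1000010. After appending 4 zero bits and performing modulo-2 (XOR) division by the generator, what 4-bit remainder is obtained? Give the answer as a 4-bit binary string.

1111

Append 4 zeros: 10000100000. Divide by 11101 (XOR where the leading bit is 1):
  pos 0: 10000 XOR 11101 = 01101
  pos 1: 11011 XOR 11101 = 00110
  pos 3: 11000 XOR 11101 = 00101
  pos 5: 10100 XOR 11101 = 01001
  pos 6: 10010 XOR 11101 = 01111
Remainder (last 4 bits) = 1111. This is the CRC / FCS.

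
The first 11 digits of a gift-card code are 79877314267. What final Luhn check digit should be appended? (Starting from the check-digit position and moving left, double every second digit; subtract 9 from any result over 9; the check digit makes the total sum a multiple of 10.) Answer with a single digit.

Partial digits right→left: 7 6 2 4 1 3 7 7 8 9 7
Double every second digit counting from the check-digit position (so the 1st, 3rd, 5th, ... of the partial from the right).
  doubled (with −9 where >9): 5 4 2 5 7 5 → sum 28
  kept as-is: 6 4 3 7 9 → sum 29
Total = 28 + 29 = 57.
Check digit = (10 − (57 mod 10)) mod 10 = 3.

3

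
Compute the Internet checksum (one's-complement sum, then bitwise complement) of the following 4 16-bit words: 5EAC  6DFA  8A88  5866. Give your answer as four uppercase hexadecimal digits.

One's-complement addition (fold any carry out of bit 15 back into bit 0):
  0x5EAC + 0x6DFA = 0x0CCA6
  0xCCA6 + 0x8A88 = 0x1572E → wrap carry → 0x572F
  0x572F + 0x5866 = 0x0AF95
One's-complement sum = 0xAF95.
Checksum = ~0xAF95 & 0xFFFF = 0x506A.

506A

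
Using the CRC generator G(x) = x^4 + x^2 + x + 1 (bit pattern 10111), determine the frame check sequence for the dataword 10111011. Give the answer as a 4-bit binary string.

1001

Append 4 zeros: 101110110000. Divide by 10111 (XOR where the leading bit is 1):
  pos 0: 10111 XOR 10111 = 00000
  pos 6: 11000 XOR 10111 = 01111
  pos 7: 11110 XOR 10111 = 01001
Remainder (last 4 bits) = 1001. This is the CRC / FCS.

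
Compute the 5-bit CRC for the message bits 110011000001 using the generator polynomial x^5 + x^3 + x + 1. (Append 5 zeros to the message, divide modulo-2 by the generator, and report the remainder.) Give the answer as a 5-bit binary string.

11111

Append 5 zeros: 11001100000100000. Divide by 101011 (XOR where the leading bit is 1):
  pos 0: 110011 XOR 101011 = 011000
  pos 1: 110000 XOR 101011 = 011011
  pos 2: 110110 XOR 101011 = 011101
  pos 3: 111010 XOR 101011 = 010001
  pos 4: 100010 XOR 101011 = 001001
  pos 6: 100101 XOR 101011 = 001110
  pos 8: 111000 XOR 101011 = 010011
  pos 9: 100110 XOR 101011 = 001101
  pos 11: 110100 XOR 101011 = 011111
Remainder (last 5 bits) = 11111. This is the CRC / FCS.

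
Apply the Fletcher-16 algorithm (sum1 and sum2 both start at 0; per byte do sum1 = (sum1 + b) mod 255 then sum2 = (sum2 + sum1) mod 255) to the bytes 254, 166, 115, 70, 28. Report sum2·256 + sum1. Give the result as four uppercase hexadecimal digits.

Running sums (mod 255):
  after byte 0 (254): sum1=254, sum2=254
  after byte 1 (166): sum1=165, sum2=164
  after byte 2 (115): sum1=25, sum2=189
  after byte 3 (70): sum1=95, sum2=29
  after byte 4 (28): sum1=123, sum2=152
Checksum = sum2·256 + sum1 = 152·256 + 123 = 39035 = 0x987B.

987B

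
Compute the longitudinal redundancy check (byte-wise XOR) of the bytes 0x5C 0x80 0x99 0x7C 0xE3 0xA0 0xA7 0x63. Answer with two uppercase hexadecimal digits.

BE

XOR the bytes together:
  start with 0x5C
  0x5C ⊕ 0x80 = 0xDC
  0xDC ⊕ 0x99 = 0x45
  0x45 ⊕ 0x7C = 0x39
  0x39 ⊕ 0xE3 = 0xDA
  0xDA ⊕ 0xA0 = 0x7A
  0x7A ⊕ 0xA7 = 0xDD
  0xDD ⊕ 0x63 = 0xBE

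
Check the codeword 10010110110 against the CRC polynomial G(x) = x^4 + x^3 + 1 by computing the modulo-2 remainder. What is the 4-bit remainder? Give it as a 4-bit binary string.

Modulo-2 division of 10010110110 by 11001:
  pos 0: 10010 XOR 11001 = 01011
  pos 1: 10111 XOR 11001 = 01110
  pos 2: 11101 XOR 11001 = 00100
  pos 4: 10001 XOR 11001 = 01000
  pos 5: 10001 XOR 11001 = 01000
  pos 6: 10000 XOR 11001 = 01001
Remainder = 1001 (nonzero — an error is detected).

1001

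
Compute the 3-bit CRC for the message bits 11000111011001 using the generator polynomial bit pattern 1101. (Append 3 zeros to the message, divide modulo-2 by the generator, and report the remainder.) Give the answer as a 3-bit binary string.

Append 3 zeros: 11000111011001000. Divide by 1101 (XOR where the leading bit is 1):
  pos 0: 1100 XOR 1101 = 0001
  pos 3: 1011 XOR 1101 = 0110
  pos 4: 1101 XOR 1101 = 0000
  pos 9: 1100 XOR 1101 = 0001
  pos 12: 1100 XOR 1101 = 0001
Remainder (last 3 bits) = 010. This is the CRC / FCS.

010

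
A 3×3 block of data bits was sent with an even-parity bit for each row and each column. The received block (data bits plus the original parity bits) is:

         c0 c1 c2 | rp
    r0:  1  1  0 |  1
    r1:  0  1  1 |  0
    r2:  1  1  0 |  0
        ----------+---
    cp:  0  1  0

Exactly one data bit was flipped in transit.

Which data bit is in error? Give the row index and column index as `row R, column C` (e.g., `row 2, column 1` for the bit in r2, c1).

row 0, column 2

Recompute each row's even parity and compare to rp:
  r0: data parity 0, sent rp 1 → mismatch
  r1: data parity 0, sent rp 0 → ok
  r2: data parity 0, sent rp 0 → ok
Recompute each column's even parity and compare to cp:
  c0: data parity 0, sent cp 0 → ok
  c1: data parity 1, sent cp 1 → ok
  c2: data parity 1, sent cp 0 → mismatch
Exactly one row (r0) and one column (c2) fail → the flipped bit is at their intersection.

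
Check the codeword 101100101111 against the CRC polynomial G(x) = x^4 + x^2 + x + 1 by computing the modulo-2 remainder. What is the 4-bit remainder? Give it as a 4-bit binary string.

Modulo-2 division of 101100101111 by 10111:
  pos 0: 10110 XOR 10111 = 00001
  pos 4: 10101 XOR 10111 = 00010
  pos 7: 10111 XOR 10111 = 00000
Remainder = 0000 (zero — the frame passes the CRC check).

0000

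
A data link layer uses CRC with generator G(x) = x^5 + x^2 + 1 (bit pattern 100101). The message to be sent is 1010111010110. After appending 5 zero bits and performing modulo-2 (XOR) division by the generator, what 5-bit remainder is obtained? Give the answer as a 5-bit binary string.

11101

Append 5 zeros: 101011101011000000. Divide by 100101 (XOR where the leading bit is 1):
  pos 0: 101011 XOR 100101 = 001110
  pos 2: 111010 XOR 100101 = 011111
  pos 3: 111111 XOR 100101 = 011010
  pos 4: 110100 XOR 100101 = 010001
  pos 5: 100011 XOR 100101 = 000110
  pos 8: 110100 XOR 100101 = 010001
  pos 9: 100010 XOR 100101 = 000111
  pos 12: 111000 XOR 100101 = 011101
Remainder (last 5 bits) = 11101. This is the CRC / FCS.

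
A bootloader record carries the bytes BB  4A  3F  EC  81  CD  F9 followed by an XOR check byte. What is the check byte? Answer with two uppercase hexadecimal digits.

97

XOR the bytes together:
  start with 0xBB
  0xBB ⊕ 0x4A = 0xF1
  0xF1 ⊕ 0x3F = 0xCE
  0xCE ⊕ 0xEC = 0x22
  0x22 ⊕ 0x81 = 0xA3
  0xA3 ⊕ 0xCD = 0x6E
  0x6E ⊕ 0xF9 = 0x97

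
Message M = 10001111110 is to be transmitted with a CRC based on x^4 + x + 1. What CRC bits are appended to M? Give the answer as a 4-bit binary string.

0000

Append 4 zeros: 100011111100000. Divide by 10011 (XOR where the leading bit is 1):
  pos 0: 10001 XOR 10011 = 00010
  pos 3: 10111 XOR 10011 = 00100
  pos 5: 10011 XOR 10011 = 00000
Remainder (last 4 bits) = 0000. This is the CRC / FCS.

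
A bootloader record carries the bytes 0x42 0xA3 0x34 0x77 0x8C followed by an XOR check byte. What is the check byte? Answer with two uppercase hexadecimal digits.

2E

XOR the bytes together:
  start with 0x42
  0x42 ⊕ 0xA3 = 0xE1
  0xE1 ⊕ 0x34 = 0xD5
  0xD5 ⊕ 0x77 = 0xA2
  0xA2 ⊕ 0x8C = 0x2E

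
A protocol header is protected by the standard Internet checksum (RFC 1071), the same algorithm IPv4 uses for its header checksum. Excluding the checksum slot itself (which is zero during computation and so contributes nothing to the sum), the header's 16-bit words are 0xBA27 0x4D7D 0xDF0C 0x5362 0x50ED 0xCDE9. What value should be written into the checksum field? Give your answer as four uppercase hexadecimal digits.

One's-complement addition (fold any carry out of bit 15 back into bit 0):
  0xBA27 + 0x4D7D = 0x107A4 → wrap carry → 0x07A5
  0x07A5 + 0xDF0C = 0x0E6B1
  0xE6B1 + 0x5362 = 0x13A13 → wrap carry → 0x3A14
  0x3A14 + 0x50ED = 0x08B01
  0x8B01 + 0xCDE9 = 0x158EA → wrap carry → 0x58EB
One's-complement sum = 0x58EB.
Checksum = ~0x58EB & 0xFFFF = 0xA714.

A714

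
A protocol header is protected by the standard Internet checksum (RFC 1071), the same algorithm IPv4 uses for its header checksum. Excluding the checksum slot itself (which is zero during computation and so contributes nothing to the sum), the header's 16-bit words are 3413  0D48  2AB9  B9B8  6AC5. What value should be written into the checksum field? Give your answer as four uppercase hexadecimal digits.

One's-complement addition (fold any carry out of bit 15 back into bit 0):
  0x3413 + 0x0D48 = 0x0415B
  0x415B + 0x2AB9 = 0x06C14
  0x6C14 + 0xB9B8 = 0x125CC → wrap carry → 0x25CD
  0x25CD + 0x6AC5 = 0x09092
One's-complement sum = 0x9092.
Checksum = ~0x9092 & 0xFFFF = 0x6F6D.

6F6D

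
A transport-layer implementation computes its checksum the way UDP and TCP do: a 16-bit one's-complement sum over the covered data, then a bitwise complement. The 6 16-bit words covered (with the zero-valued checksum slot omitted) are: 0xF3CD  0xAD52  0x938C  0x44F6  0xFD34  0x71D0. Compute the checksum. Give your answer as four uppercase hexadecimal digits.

One's-complement addition (fold any carry out of bit 15 back into bit 0):
  0xF3CD + 0xAD52 = 0x1A11F → wrap carry → 0xA120
  0xA120 + 0x938C = 0x134AC → wrap carry → 0x34AD
  0x34AD + 0x44F6 = 0x079A3
  0x79A3 + 0xFD34 = 0x176D7 → wrap carry → 0x76D8
  0x76D8 + 0x71D0 = 0x0E8A8
One's-complement sum = 0xE8A8.
Checksum = ~0xE8A8 & 0xFFFF = 0x1757.

1757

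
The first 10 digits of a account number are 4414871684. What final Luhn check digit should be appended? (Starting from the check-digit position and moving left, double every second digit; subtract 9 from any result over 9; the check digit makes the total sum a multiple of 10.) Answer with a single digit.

Partial digits right→left: 4 8 6 1 7 8 4 1 4 4
Double every second digit counting from the check-digit position (so the 1st, 3rd, 5th, ... of the partial from the right).
  doubled (with −9 where >9): 8 3 5 8 8 → sum 32
  kept as-is: 8 1 8 1 4 → sum 22
Total = 32 + 22 = 54.
Check digit = (10 − (54 mod 10)) mod 10 = 6.

6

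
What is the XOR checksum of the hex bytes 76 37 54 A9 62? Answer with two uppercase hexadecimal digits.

DE

XOR the bytes together:
  start with 0x76
  0x76 ⊕ 0x37 = 0x41
  0x41 ⊕ 0x54 = 0x15
  0x15 ⊕ 0xA9 = 0xBC
  0xBC ⊕ 0x62 = 0xDE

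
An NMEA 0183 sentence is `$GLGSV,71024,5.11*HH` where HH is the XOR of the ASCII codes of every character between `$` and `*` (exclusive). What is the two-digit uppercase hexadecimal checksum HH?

62

XOR the ASCII codes of the payload characters:
  'G' = 0x47 → acc = 0x47
  'L' = 0x4C → acc = 0x0B
  'G' = 0x47 → acc = 0x4C
  'S' = 0x53 → acc = 0x1F
  'V' = 0x56 → acc = 0x49
  ',' = 0x2C → acc = 0x65
  '7' = 0x37 → acc = 0x52
  '1' = 0x31 → acc = 0x63
  '0' = 0x30 → acc = 0x53
  '2' = 0x32 → acc = 0x61
  '4' = 0x34 → acc = 0x55
  ',' = 0x2C → acc = 0x79
  '5' = 0x35 → acc = 0x4C
  '.' = 0x2E → acc = 0x62
  '1' = 0x31 → acc = 0x53
  '1' = 0x31 → acc = 0x62
Checksum = 0x62.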